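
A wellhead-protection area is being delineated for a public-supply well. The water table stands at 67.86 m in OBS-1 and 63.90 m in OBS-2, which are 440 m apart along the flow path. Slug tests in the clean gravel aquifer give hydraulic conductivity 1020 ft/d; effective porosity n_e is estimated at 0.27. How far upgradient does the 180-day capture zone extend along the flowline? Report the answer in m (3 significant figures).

1870 m

Hydraulic gradient i = (67.86 − 63.90) / 440 = 3.96 / 440 = 0.009000
K = 1020 ft/d × 0.3048 = 310.9 m/d
q = Ki = 310.9 × 0.009000 = 2.798 m/d
v_s = q/n_e = 2.798/0.27 = 10.36 m/d
L = v × T = 10.36 × 180 = 1865 m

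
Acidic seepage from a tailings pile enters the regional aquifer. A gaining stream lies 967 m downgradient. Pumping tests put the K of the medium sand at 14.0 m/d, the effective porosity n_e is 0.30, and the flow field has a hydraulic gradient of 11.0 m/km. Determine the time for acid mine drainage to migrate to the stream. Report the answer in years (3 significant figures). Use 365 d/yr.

Specific discharge q = 14.0 × 0.011 = 0.1540 m/d
v = Ki/n = 14.0·0.011/0.30 = 0.5133 m/d
t = L / v = 967 / 0.5133 = 1884 d
   = 1884 / 365 = 5.16 yr

5.16 years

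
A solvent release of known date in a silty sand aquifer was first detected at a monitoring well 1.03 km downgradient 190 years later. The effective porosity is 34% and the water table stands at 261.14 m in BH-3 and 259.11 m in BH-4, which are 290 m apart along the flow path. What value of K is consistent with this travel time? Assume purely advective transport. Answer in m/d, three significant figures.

Hydraulic gradient i = (261.14 − 259.11) / 290 = 2.03 / 290 = 0.007000
t = 190 years = 69350 d
L = 1.03 km = 1030 m
v = L / t = 1030 / 69350 = 0.01485 m/d
K = v · n / i = 0.01485 × 0.34 / 0.007000 = 0.721 m/d

0.721 m/d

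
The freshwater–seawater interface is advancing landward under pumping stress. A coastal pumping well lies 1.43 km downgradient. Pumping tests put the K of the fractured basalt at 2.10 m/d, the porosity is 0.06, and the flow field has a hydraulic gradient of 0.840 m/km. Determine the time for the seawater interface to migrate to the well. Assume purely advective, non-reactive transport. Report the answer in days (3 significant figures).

48600 days

Darcy flux q = K·i = 2.10 × 8.4e-4 = 0.001764 m/d
Seepage velocity v = q / n = 0.001764 / 0.06 = 0.02940 m/d
L = 1.43 km = 1430 m
t = L / v = 1430 / 0.02940 = 48640 d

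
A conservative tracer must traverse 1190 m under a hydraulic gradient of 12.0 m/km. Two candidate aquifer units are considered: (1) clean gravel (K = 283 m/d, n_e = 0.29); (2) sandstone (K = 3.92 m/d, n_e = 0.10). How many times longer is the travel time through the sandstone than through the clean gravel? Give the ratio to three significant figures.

Unit 1 (clean gravel): v = 283×0.012/0.29 = 11.71 m/d, t = 1190/11.71 = 101.6 d
Unit 2 (sandstone): v = 3.92×0.012/0.10 = 0.4704 m/d, t = 1190/0.4704 = 2530 d
t(sandstone) / t(clean gravel) = 2530/101.6 = 24.9

24.9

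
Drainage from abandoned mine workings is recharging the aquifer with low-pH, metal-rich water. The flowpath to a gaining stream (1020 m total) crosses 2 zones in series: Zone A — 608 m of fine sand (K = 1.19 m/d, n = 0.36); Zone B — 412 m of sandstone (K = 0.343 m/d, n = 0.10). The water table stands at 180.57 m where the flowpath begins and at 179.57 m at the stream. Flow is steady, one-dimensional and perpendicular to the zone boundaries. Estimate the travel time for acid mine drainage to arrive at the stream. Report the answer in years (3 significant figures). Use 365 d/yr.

Total head drop ΔH = 180.57 − 179.57 = 1.00 m
Continuity: the same q passes through each zone, so ΔH = q·Σ(L_j/K_j) — the zones act as resistances in series.
Σ(L/K) = 608/1.19 + 412/0.343 = 510.9 + 1201 = 1712 d
q = ΔH / Σ(L/K) = 1.00 / 1712 = 5.841e-4 m/d (same in every zone)
Zone A: v = q/n = 5.841e-4/0.36 = 0.001622 m/d → t_A = 608/0.001622 = 374700 d
Zone B: v = q/n = 5.841e-4/0.10 = 0.005841 m/d → t_B = 412/0.005841 = 70540 d
Total t = 374700 + 70540 = 445300 d
   = 445300 / 365 = 1220 yr

1220 years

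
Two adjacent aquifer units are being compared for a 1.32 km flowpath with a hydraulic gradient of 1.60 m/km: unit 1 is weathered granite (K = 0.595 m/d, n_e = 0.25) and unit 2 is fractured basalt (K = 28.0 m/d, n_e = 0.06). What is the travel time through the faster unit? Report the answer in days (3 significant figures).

Unit 1 (weathered granite): v = 0.595×0.0016/0.25 = 0.003808 m/d, t = 1320/0.003808 = 346600 d
Unit 2 (fractured basalt): v = 28.0×0.0016/0.06 = 0.7467 m/d, t = 1320/0.7467 = 1768 d
Faster unit: t = 1770 d

1770 days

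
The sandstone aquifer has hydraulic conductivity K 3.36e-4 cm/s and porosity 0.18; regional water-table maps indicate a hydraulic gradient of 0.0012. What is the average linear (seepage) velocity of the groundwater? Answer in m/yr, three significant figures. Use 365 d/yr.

K = 3.36e-4 cm/s × 864 = 0.2903 m/d
Darcy flux q = K·i = 0.2903 × 0.0012 = 3.484e-4 m/d
Average linear velocity = 3.484e-4 / 0.18 = 0.001935 m/d
   = 0.001935 × 365 = 0.706 m/yr

0.706 m/yr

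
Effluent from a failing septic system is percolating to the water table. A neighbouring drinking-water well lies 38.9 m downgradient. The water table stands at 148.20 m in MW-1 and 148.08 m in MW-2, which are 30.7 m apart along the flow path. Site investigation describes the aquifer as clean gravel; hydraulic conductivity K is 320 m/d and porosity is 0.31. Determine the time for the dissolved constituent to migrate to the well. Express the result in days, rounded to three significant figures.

9.64 days

Hydraulic gradient i = (148.20 − 148.08) / 30.7 = 0.12 / 30.7 = 0.003909
q = Ki = 320 × 0.003909 = 1.251 m/d
Seepage velocity v = q / n = 1.251 / 0.31 = 4.035 m/d
t = L / v = 38.9 / 4.035 = 9.641 d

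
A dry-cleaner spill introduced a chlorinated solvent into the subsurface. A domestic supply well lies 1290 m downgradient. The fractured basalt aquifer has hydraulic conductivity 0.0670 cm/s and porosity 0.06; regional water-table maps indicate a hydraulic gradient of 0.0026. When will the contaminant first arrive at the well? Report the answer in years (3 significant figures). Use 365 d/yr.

K = 0.0670 cm/s × 864 = 57.89 m/d
Darcy flux q = K·i = 57.89 × 0.0026 = 0.1505 m/d
v_s = q/n_e = 0.1505/0.06 = 2.508 m/d
t = L / v = 1290 / 2.508 = 514.3 d
   = 514.3 / 365 = 1.41 yr

1.41 years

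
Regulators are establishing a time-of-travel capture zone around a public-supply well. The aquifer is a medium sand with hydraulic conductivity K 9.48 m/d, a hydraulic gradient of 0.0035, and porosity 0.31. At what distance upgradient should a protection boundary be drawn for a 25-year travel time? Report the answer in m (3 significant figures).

Darcy flux q = K·i = 9.48 × 0.0035 = 0.03318 m/d
Average linear velocity = 0.03318 / 0.31 = 0.1070 m/d
T = 25 yr × 365 = 9125 d
L = v × T = 0.1070 × 9125 = 976.7 m

977 m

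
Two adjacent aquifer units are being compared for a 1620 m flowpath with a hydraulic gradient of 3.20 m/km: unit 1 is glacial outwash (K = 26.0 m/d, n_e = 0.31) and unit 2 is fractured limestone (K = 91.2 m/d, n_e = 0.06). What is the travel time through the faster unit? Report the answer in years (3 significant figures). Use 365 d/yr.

Unit 1 (glacial outwash): v = 26.0×0.0032/0.31 = 0.2684 m/d, t = 1620/0.2684 = 6036 d
Unit 2 (fractured limestone): v = 91.2×0.0032/0.06 = 4.864 m/d, t = 1620/4.864 = 333.1 d
Faster: 333.1 d / 365 = 0.912 yr

0.912 years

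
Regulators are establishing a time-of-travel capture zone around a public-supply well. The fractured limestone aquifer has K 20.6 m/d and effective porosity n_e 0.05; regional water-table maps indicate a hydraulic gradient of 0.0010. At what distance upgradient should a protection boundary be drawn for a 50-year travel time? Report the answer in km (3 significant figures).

7.52 km

q = Ki = 20.6 × 0.0010 = 0.02060 m/d
Average linear velocity = 0.02060 / 0.05 = 0.4120 m/d
T = 50 yr × 365 = 18250 d
L = v × T = 0.4120 × 18250 = 7519 m
   = 7.52 km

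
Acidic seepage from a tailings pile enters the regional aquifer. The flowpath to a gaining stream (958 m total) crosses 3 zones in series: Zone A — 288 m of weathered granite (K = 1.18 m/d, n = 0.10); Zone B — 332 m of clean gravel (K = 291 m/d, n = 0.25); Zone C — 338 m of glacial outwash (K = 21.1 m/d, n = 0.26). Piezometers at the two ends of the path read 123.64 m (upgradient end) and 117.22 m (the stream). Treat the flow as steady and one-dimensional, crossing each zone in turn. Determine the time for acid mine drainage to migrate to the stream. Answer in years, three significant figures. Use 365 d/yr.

Total head drop ΔH = 123.64 − 117.22 = 6.42 m
Steady 1-D flow in series ⇒ the Darcy flux q is identical in every zone and the zone head losses add (resistances L/K in series).
Σ(L/K) = 288/1.18 + 332/291 + 338/21.1 = 244.1 + 1.141 + 16.02 = 261.2 d
q = ΔH / Σ(L/K) = 6.42 / 261.2 = 0.02458 m/d (same in every zone)
Zone A: v = q/n = 0.02458/0.10 = 0.2458 m/d → t_A = 288/0.2458 = 1172 d
Zone B: v = q/n = 0.02458/0.25 = 0.09831 m/d → t_B = 332/0.09831 = 3377 d
Zone C: v = q/n = 0.02458/0.26 = 0.09452 m/d → t_C = 338/0.09452 = 3576 d
Total t = 1172 + 3377 + 3576 = 8125 d
   = 8125 / 365 = 22.3 yr

22.3 years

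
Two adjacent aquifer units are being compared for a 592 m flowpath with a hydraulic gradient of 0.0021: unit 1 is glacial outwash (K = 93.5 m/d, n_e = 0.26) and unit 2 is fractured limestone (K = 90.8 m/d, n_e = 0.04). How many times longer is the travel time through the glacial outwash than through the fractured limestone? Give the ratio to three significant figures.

6.31

Unit 1 (glacial outwash): v = 93.5×0.0021/0.26 = 0.7552 m/d, t = 592/0.7552 = 783.9 d
Unit 2 (fractured limestone): v = 90.8×0.0021/0.04 = 4.767 m/d, t = 592/4.767 = 124.2 d
t(glacial outwash) / t(fractured limestone) = 783.9/124.2 = 6.31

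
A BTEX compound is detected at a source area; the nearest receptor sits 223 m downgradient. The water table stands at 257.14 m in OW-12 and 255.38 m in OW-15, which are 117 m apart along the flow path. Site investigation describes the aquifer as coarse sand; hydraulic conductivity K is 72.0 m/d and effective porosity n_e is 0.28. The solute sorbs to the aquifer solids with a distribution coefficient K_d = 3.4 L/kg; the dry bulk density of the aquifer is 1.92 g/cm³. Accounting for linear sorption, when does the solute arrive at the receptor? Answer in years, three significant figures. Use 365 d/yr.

3.84 years

Hydraulic gradient i = (257.14 − 255.38) / 117 = 1.76 / 117 = 0.01504
Darcy flux q = K·i = 72.0 × 0.01504 = 1.083 m/d
v_s = q/n_e = 1.083/0.28 = 3.868 m/d
Retardation R = 1 + ρ_b·K_d/n = 1 + 1.92×3.4/0.28 = 24.31
Contaminant velocity v_c = v/R = 3.868/24.31 = 0.1591 m/d
t = L/v_c = 223/0.1591 = 1402 d
   = 1402/365 = 3.84 yr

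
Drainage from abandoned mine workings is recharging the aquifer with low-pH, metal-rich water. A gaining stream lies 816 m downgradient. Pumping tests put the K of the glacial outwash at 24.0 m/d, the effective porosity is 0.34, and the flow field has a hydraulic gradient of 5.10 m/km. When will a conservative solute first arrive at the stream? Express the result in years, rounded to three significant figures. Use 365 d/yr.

Specific discharge q = 24.0 × 0.0051 = 0.1224 m/d
Average linear velocity = 0.1224 / 0.34 = 0.3600 m/d
t = L / v = 816 / 0.3600 = 2267 d
   = 2267 / 365 = 6.21 yr

6.21 years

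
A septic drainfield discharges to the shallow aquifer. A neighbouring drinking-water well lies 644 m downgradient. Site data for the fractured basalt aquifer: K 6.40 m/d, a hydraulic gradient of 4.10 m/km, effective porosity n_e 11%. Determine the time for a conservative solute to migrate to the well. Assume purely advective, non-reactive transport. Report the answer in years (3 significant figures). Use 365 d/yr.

7.40 years

Darcy flux q = K·i = 6.40 × 0.0041 = 0.02624 m/d
v = Ki/n = 6.40·0.0041/0.11 = 0.2385 m/d
t = L / v = 644 / 0.2385 = 2700 d
   = 2700 / 365 = 7.40 yr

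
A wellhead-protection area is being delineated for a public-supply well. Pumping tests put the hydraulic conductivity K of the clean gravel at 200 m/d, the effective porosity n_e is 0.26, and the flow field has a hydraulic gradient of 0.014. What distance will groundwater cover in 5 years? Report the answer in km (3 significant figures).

Specific discharge q = 200 × 0.014 = 2.800 m/d
v = Ki/n = 200·0.014/0.26 = 10.77 m/d
T = 5 yr × 365 = 1825 d
L = v × T = 10.77 × 1825 = 19650 m
   = 19.7 km

19.7 km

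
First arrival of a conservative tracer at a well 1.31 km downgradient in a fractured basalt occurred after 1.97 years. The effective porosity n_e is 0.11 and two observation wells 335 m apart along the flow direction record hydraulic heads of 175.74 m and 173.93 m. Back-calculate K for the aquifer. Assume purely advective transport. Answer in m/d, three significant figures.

37.1 m/d

Hydraulic gradient i = (175.74 − 173.93) / 335 = 1.81 / 335 = 0.005403
t = 1.97 years = 719.1 d
L = 1.31 km = 1310 m
v = L / t = 1310 / 719.1 = 1.822 m/d
K = v · n / i = 1.822 × 0.11 / 0.005403 = 37.1 m/d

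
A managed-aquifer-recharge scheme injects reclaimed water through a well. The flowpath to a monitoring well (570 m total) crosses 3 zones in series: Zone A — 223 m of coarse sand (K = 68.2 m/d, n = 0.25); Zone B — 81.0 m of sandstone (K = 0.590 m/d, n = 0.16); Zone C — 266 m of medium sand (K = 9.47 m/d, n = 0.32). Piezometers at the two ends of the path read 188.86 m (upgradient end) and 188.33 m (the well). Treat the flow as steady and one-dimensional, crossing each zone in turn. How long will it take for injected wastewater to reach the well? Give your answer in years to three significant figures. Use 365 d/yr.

Total head drop ΔH = 188.86 − 188.33 = 0.53 m
Continuity: the same q passes through each zone, so ΔH = q·Σ(L_j/K_j) — the zones act as resistances in series.
Σ(L/K) = 223/68.2 + 81.0/0.590 + 266/9.47 = 3.270 + 137.3 + 28.09 = 168.6 d
q = ΔH / Σ(L/K) = 0.53 / 168.6 = 0.003143 m/d (same in every zone)
Zone A: v = q/n = 0.003143/0.25 = 0.01257 m/d → t_A = 223/0.01257 = 17740 d
Zone B: v = q/n = 0.003143/0.16 = 0.01964 m/d → t_B = 81.0/0.01964 = 4124 d
Zone C: v = q/n = 0.003143/0.32 = 0.009821 m/d → t_C = 266/0.009821 = 27090 d
Total t = 17740 + 4124 + 27090 = 48950 d
   = 48950 / 365 = 134 yr

134 years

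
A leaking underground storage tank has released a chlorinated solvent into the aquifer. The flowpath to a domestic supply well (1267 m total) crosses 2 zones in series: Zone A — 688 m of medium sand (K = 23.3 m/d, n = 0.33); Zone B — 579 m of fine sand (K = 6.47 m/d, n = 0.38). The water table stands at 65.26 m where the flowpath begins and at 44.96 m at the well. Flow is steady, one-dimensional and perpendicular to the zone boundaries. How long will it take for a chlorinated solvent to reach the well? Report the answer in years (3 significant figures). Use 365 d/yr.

Total head drop ΔH = 65.26 − 44.96 = 20.30 m
Continuity: the same q passes through each zone, so ΔH = q·Σ(L_j/K_j) — the zones act as resistances in series.
Σ(L/K) = 688/23.3 + 579/6.47 = 29.53 + 89.49 = 119.0 d
q = ΔH / Σ(L/K) = 20.30 / 119.0 = 0.1706 m/d (same in every zone)
Zone A: v = q/n = 0.1706/0.33 = 0.5169 m/d → t_A = 688/0.5169 = 1331 d
Zone B: v = q/n = 0.1706/0.38 = 0.4488 m/d → t_B = 579/0.4488 = 1290 d
Total t = 1331 + 1290 = 2621 d
   = 2621 / 365 = 7.18 yr

7.18 years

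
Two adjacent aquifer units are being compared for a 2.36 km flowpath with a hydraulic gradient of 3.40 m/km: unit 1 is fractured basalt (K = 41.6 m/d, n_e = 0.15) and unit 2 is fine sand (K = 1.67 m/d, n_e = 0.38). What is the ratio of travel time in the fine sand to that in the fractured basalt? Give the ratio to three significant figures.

Unit 1 (fractured basalt): v = 41.6×0.0034/0.15 = 0.9429 m/d, t = 2360/0.9429 = 2503 d
Unit 2 (fine sand): v = 1.67×0.0034/0.38 = 0.01494 m/d, t = 2360/0.01494 = 157900 d
t(fine sand) / t(fractured basalt) = 157900/2503 = 63.1

63.1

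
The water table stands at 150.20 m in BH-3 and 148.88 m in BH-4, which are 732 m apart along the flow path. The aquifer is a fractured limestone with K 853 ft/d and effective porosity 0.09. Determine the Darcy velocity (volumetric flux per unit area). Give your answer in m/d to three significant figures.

Hydraulic gradient i = (150.20 − 148.88) / 732 = 1.32 / 732 = 0.001803
K = 853 ft/d × 0.3048 = 260.0 m/d
q = Ki = 260.0 × 0.001803 = 0.4688 m/d

0.469 m/d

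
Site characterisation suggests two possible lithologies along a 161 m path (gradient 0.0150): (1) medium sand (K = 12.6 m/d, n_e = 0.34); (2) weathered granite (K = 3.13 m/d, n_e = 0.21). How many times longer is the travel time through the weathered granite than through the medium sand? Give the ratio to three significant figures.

Unit 1 (medium sand): v = 12.6×0.015/0.34 = 0.5559 m/d, t = 161/0.5559 = 289.6 d
Unit 2 (weathered granite): v = 3.13×0.015/0.21 = 0.2236 m/d, t = 161/0.2236 = 720.1 d
t(weathered granite) / t(medium sand) = 720.1/289.6 = 2.49

2.49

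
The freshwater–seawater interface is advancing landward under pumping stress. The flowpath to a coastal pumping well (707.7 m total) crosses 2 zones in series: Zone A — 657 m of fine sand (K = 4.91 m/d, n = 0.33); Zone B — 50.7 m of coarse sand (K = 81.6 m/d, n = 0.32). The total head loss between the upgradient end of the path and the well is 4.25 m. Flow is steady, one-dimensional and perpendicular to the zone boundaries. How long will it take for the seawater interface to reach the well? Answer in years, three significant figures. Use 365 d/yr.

20.2 years

Continuity: the same q passes through each zone, so ΔH = q·Σ(L_j/K_j) — the zones act as resistances in series.
Σ(L/K) = 657/4.91 + 50.7/81.6 = 133.8 + 0.6213 = 134.4 d
q = ΔH / Σ(L/K) = 4.25 / 134.4 = 0.03161 m/d (same in every zone)
Zone A: v = q/n = 0.03161/0.33 = 0.09580 m/d → t_A = 657/0.09580 = 6858 d
Zone B: v = q/n = 0.03161/0.32 = 0.09880 m/d → t_B = 50.7/0.09880 = 513.2 d
Total t = 6858 + 513.2 = 7371 d
   = 7371 / 365 = 20.2 yr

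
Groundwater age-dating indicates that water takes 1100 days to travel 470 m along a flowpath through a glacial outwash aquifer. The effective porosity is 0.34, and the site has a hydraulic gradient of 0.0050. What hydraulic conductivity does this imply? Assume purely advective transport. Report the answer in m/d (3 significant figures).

29.1 m/d

v = L / t = 470 / 1100 = 0.4273 m/d
K = v · n / i = 0.4273 × 0.34 / 0.0050 = 29.1 m/d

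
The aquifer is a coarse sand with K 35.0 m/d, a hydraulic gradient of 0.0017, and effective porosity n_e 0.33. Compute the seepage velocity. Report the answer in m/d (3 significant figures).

0.180 m/d

Specific discharge q = 35.0 × 0.0017 = 0.05950 m/d
Average linear velocity = 0.05950 / 0.33 = 0.1803 m/d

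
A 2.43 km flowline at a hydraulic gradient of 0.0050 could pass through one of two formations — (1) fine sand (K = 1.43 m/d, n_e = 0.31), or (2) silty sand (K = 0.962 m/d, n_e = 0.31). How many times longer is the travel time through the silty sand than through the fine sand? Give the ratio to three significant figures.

1.49

Unit 1 (fine sand): v = 1.43×0.0050/0.31 = 0.02306 m/d, t = 2430/0.02306 = 105400 d
Unit 2 (silty sand): v = 0.962×0.0050/0.31 = 0.01552 m/d, t = 2430/0.01552 = 156600 d
t(silty sand) / t(fine sand) = 156600/105400 = 1.49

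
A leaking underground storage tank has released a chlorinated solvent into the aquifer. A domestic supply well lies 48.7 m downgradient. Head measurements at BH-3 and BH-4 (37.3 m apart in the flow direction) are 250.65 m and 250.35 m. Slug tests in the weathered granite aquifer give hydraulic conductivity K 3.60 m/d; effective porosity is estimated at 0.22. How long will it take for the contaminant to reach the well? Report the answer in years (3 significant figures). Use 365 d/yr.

Hydraulic gradient i = (250.65 − 250.35) / 37.3 = 0.30 / 37.3 = 0.008043
Specific discharge q = 3.60 × 0.008043 = 0.02895 m/d
Average linear velocity = 0.02895 / 0.22 = 0.1316 m/d
t = L / v = 48.7 / 0.1316 = 370.0 d
   = 370.0 / 365 = 1.01 yr

1.01 years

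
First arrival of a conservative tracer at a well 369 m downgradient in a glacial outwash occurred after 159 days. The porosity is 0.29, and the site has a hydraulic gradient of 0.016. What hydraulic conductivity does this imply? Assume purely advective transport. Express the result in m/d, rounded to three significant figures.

42.1 m/d

v = L / t = 369 / 159 = 2.321 m/d
K = v · n / i = 2.321 × 0.29 / 0.016 = 42.1 m/d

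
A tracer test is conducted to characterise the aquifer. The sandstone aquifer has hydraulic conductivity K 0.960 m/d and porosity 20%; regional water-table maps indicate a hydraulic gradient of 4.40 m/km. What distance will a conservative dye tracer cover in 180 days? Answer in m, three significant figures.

3.80 m

q = Ki = 0.960 × 0.0044 = 0.004224 m/d
Seepage velocity v = q / n = 0.004224 / 0.20 = 0.02112 m/d
L = v × T = 0.02112 × 180 = 3.802 m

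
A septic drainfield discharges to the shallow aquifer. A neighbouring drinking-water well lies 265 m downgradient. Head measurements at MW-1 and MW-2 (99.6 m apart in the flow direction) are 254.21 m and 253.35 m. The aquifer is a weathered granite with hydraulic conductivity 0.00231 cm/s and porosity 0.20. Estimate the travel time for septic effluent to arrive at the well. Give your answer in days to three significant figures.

3080 days

Hydraulic gradient i = (254.21 − 253.35) / 99.6 = 0.86 / 99.6 = 0.008635
K = 0.00231 cm/s × 864 = 1.996 m/d
q = Ki = 1.996 × 0.008635 = 0.01723 m/d
v_s = q/n_e = 0.01723/0.20 = 0.08617 m/d
t = L / v = 265 / 0.08617 = 3075 d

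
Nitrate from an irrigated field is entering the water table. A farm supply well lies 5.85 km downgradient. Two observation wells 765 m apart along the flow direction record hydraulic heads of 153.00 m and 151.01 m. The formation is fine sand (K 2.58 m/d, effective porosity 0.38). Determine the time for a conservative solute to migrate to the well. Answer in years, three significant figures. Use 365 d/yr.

907 years

Hydraulic gradient i = (153.00 − 151.01) / 765 = 1.99 / 765 = 0.002601
Specific discharge q = 2.58 × 0.002601 = 0.006711 m/d
v = Ki/n = 2.58·0.002601/0.38 = 0.01766 m/d
L = 5.85 km = 5850 m
t = L / v = 5850 / 0.01766 = 331200 d
   = 331200 / 365 = 907 yr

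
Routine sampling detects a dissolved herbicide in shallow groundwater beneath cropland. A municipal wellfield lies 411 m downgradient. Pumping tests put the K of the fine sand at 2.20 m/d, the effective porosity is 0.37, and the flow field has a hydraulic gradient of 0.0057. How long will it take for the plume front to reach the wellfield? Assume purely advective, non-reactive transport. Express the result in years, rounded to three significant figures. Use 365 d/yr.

33.2 years

q = Ki = 2.20 × 0.0057 = 0.01254 m/d
v_s = q/n_e = 0.01254/0.37 = 0.03389 m/d
t = L / v = 411 / 0.03389 = 12130 d
   = 12130 / 365 = 33.2 yr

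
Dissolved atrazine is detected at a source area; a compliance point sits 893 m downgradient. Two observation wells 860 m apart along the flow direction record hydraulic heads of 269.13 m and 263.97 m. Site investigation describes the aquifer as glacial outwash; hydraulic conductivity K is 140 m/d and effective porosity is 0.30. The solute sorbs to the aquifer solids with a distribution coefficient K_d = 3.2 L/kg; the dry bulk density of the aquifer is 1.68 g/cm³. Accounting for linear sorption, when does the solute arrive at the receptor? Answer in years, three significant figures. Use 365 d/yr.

16.5 years

Hydraulic gradient i = (269.13 − 263.97) / 860 = 5.16 / 860 = 0.006000
Specific discharge q = 140 × 0.006000 = 0.8400 m/d
v_s = q/n_e = 0.8400/0.30 = 2.800 m/d
Retardation R = 1 + ρ_b·K_d/n = 1 + 1.68×3.2/0.30 = 18.92
Contaminant velocity v_c = v/R = 2.800/18.92 = 0.1480 m/d
t = L/v_c = 893/0.1480 = 6034 d
   = 6034/365 = 16.5 yr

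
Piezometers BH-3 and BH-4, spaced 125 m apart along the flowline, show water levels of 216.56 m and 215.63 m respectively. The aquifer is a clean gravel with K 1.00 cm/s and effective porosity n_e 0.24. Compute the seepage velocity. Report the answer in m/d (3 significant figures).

26.8 m/d

Hydraulic gradient i = (216.56 − 215.63) / 125 = 0.93 / 125 = 0.007440
K = 1.00 cm/s × 864 = 864.0 m/d
Specific discharge q = 864.0 × 0.007440 = 6.428 m/d
Average linear velocity = 6.428 / 0.24 = 26.78 m/d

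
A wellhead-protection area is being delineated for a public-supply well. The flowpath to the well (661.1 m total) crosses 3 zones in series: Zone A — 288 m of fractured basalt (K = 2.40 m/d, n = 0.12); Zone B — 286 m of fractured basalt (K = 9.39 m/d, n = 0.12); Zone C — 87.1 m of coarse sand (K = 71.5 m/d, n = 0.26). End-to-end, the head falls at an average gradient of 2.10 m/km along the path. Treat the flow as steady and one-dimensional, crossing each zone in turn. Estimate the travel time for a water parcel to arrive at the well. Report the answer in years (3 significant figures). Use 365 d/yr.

27.4 years

Continuity: the same q passes through each zone, so ΔH = q·Σ(L_j/K_j) — the zones act as resistances in series.
Σ(L/K) = 288/2.40 + 286/9.39 + 87.1/71.5 = 120.0 + 30.46 + 1.218 = 151.7 d
K_eq = L_total / Σ(L/K) = 661.1 / 151.7 = 4.359 m/d
q = K_eq · i = 4.359 × 0.0021 = 0.009153 m/d (same in every zone)
Zone A: v = q/n = 0.009153/0.12 = 0.07628 m/d → t_A = 288/0.07628 = 3776 d
Zone B: v = q/n = 0.009153/0.12 = 0.07628 m/d → t_B = 286/0.07628 = 3750 d
Zone C: v = q/n = 0.009153/0.26 = 0.03520 m/d → t_C = 87.1/0.03520 = 2474 d
Total t = 3776 + 3750 + 2474 = 9999 d
   = 9999 / 365 = 27.4 yr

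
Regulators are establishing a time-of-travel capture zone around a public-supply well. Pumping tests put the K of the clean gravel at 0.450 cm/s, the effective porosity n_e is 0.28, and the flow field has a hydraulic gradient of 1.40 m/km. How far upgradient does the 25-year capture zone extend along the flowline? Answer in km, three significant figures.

17.7 km

K = 0.450 cm/s × 864 = 388.8 m/d
Specific discharge q = 388.8 × 0.0014 = 0.5443 m/d
v = Ki/n = 388.8·0.0014/0.28 = 1.944 m/d
T = 25 yr × 365 = 9125 d
L = v × T = 1.944 × 9125 = 17740 m
   = 17.7 km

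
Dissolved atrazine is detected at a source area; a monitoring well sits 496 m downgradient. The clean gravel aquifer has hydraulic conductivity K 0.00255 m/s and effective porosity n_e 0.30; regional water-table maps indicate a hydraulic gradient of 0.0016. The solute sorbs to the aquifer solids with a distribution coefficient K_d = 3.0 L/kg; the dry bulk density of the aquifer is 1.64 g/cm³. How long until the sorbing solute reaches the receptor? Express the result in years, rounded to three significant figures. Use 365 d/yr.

20.1 years

K = 0.00255 m/s × 86400 s/d = 220.3 m/d
Specific discharge q = 220.3 × 0.0016 = 0.3525 m/d
v_s = q/n_e = 0.3525/0.30 = 1.175 m/d
Retardation R = 1 + ρ_b·K_d/n = 1 + 1.64×3.0/0.30 = 17.40
Contaminant velocity v_c = v/R = 1.175/17.40 = 0.06753 m/d
t = L/v_c = 496/0.06753 = 7345 d
   = 7345/365 = 20.1 yr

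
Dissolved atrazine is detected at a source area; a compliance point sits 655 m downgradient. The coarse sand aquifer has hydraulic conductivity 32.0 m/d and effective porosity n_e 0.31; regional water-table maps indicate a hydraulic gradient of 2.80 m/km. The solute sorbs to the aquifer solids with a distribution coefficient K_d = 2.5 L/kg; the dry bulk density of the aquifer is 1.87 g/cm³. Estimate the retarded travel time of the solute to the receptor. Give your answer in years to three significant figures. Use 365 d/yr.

q = Ki = 32.0 × 0.0028 = 0.08960 m/d
v_s = q/n_e = 0.08960/0.31 = 0.2890 m/d
Retardation R = 1 + ρ_b·K_d/n = 1 + 1.87×2.5/0.31 = 16.08
Contaminant velocity v_c = v/R = 0.2890/16.08 = 0.01797 m/d
t = L/v_c = 655/0.01797 = 36440 d
   = 36440/365 = 99.8 yr

99.8 years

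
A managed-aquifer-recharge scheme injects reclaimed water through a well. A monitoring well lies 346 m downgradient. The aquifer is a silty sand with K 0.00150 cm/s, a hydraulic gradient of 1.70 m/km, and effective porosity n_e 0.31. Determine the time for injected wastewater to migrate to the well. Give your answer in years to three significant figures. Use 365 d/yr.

133 years

K = 0.00150 cm/s × 864 = 1.296 m/d
q = Ki = 1.296 × 0.0017 = 0.002203 m/d
Seepage velocity v = q / n = 0.002203 / 0.31 = 0.007107 m/d
t = L / v = 346 / 0.007107 = 48680 d
   = 48680 / 365 = 133 yr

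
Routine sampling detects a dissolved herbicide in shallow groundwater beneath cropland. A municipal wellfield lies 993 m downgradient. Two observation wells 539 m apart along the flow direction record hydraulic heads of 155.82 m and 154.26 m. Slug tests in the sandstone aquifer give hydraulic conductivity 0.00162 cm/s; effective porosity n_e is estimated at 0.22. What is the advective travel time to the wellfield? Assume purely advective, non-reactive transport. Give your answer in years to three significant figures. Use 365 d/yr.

Hydraulic gradient i = (155.82 − 154.26) / 539 = 1.56 / 539 = 0.002894
K = 0.00162 cm/s × 864 = 1.400 m/d
q = Ki = 1.400 × 0.002894 = 0.004051 m/d
Average linear velocity = 0.004051 / 0.22 = 0.01841 m/d
t = L / v = 993 / 0.01841 = 53930 d
   = 53930 / 365 = 148 yr

148 years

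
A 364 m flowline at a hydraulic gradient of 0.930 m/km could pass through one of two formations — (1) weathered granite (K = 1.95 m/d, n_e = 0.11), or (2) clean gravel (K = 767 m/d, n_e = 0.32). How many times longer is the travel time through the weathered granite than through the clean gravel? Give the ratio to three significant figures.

Unit 1 (weathered granite): v = 1.95×9.3e-4/0.11 = 0.01649 m/d, t = 364/0.01649 = 22080 d
Unit 2 (clean gravel): v = 767×9.3e-4/0.32 = 2.229 m/d, t = 364/2.229 = 163.3 d
t(weathered granite) / t(clean gravel) = 22080/163.3 = 135

135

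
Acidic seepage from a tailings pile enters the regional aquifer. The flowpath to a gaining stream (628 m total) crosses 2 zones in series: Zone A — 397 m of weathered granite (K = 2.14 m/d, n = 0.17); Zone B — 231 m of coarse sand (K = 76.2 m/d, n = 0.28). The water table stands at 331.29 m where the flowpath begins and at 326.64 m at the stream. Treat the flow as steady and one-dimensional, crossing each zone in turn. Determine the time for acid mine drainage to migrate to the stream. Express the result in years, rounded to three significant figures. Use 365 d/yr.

14.7 years

Total head drop ΔH = 331.29 − 326.64 = 4.65 m
Steady 1-D flow in series ⇒ the Darcy flux q is identical in every zone and the zone head losses add (resistances L/K in series).
Σ(L/K) = 397/2.14 + 231/76.2 = 185.5 + 3.031 = 188.5 d
q = ΔH / Σ(L/K) = 4.65 / 188.5 = 0.02466 m/d (same in every zone)
Zone A: v = q/n = 0.02466/0.17 = 0.1451 m/d → t_A = 397/0.1451 = 2737 d
Zone B: v = q/n = 0.02466/0.28 = 0.08808 m/d → t_B = 231/0.08808 = 2623 d
Total t = 2737 + 2623 = 5359 d
   = 5359 / 365 = 14.7 yr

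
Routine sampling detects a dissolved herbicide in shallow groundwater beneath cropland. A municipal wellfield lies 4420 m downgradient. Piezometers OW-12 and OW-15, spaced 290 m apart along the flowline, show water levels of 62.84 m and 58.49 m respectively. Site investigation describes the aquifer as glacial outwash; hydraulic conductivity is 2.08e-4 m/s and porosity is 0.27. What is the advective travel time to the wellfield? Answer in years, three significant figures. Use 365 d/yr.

Hydraulic gradient i = (62.84 − 58.49) / 290 = 4.35 / 290 = 0.01500
K = 2.08e-4 m/s × 86400 s/d = 17.97 m/d
q = Ki = 17.97 × 0.01500 = 0.2696 m/d
v_s = q/n_e = 0.2696/0.27 = 0.9984 m/d
t = L / v = 4420 / 0.9984 = 4427 d
   = 4427 / 365 = 12.1 yr

12.1 years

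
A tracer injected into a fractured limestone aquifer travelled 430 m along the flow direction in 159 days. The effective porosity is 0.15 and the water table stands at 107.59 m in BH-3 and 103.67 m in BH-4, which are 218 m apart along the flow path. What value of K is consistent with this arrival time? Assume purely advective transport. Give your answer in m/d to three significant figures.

22.6 m/d

Hydraulic gradient i = (107.59 − 103.67) / 218 = 3.92 / 218 = 0.01798
v = L / t = 430 / 159 = 2.704 m/d
K = v · n / i = 2.704 × 0.15 / 0.01798 = 22.6 m/d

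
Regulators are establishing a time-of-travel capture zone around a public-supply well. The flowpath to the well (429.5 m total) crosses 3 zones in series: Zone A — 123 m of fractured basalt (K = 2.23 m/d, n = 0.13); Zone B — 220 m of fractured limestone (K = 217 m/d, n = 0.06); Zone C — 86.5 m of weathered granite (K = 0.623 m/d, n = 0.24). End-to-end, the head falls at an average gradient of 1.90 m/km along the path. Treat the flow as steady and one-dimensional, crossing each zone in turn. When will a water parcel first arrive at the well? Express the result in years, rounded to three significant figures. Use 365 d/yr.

For zones in series the flux q is common to all zones; the equivalent conductivity is the harmonic (thickness-weighted) mean, K_eq = L_total / Σ(L_j/K_j).
Σ(L/K) = 123/2.23 + 220/217 + 86.5/0.623 = 55.16 + 1.014 + 138.8 = 195.0 d
K_eq = L_total / Σ(L/K) = 429.5 / 195.0 = 2.202 m/d
q = K_eq · i = 2.202 × 0.0019 = 0.004185 m/d (same in every zone)
Zone A: v = q/n = 0.004185/0.13 = 0.03219 m/d → t_A = 123/0.03219 = 3821 d
Zone B: v = q/n = 0.004185/0.06 = 0.06974 m/d → t_B = 220/0.06974 = 3154 d
Zone C: v = q/n = 0.004185/0.24 = 0.01744 m/d → t_C = 86.5/0.01744 = 4961 d
Total t = 3821 + 3154 + 4961 = 11940 d
   = 11940 / 365 = 32.7 yr

32.7 years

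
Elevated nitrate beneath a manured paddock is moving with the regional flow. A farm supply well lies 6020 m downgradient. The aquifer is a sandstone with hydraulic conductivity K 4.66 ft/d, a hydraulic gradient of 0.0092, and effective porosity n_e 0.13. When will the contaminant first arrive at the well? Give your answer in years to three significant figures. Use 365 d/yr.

164 years

K = 4.66 ft/d × 0.3048 = 1.420 m/d
Darcy flux q = K·i = 1.420 × 0.0092 = 0.01307 m/d
Seepage velocity v = q / n = 0.01307 / 0.13 = 0.1005 m/d
t = L / v = 6020 / 0.1005 = 59890 d
   = 59890 / 365 = 164 yr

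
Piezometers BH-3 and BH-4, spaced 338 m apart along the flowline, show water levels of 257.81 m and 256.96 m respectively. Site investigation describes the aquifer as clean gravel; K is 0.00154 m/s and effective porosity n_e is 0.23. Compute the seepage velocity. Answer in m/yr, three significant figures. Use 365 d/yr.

531 m/yr

Hydraulic gradient i = (257.81 − 256.96) / 338 = 0.85 / 338 = 0.002515
K = 0.00154 m/s × 86400 s/d = 133.1 m/d
Darcy flux q = K·i = 133.1 × 0.002515 = 0.3346 m/d
Seepage velocity v = q / n = 0.3346 / 0.23 = 1.455 m/d
   = 1.455 × 365 = 531 m/yr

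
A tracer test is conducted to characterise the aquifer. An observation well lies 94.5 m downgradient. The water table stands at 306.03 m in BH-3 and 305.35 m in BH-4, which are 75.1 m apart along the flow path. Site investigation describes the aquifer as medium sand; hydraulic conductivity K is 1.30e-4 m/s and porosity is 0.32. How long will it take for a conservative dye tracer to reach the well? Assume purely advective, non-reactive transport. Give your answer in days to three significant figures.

297 days

Hydraulic gradient i = (306.03 − 305.35) / 75.1 = 0.68 / 75.1 = 0.009055
K = 1.30e-4 m/s × 86400 s/d = 11.23 m/d
Specific discharge q = 11.23 × 0.009055 = 0.1017 m/d
v_s = q/n_e = 0.1017/0.32 = 0.3178 m/d
t = L / v = 94.5 / 0.3178 = 297.3 d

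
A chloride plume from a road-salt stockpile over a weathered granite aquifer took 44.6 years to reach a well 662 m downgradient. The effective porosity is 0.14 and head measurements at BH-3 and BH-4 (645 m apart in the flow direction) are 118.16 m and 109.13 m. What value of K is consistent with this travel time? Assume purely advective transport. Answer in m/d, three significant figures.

Hydraulic gradient i = (118.16 − 109.13) / 645 = 9.03 / 645 = 0.01400
t = 44.6 years = 16280 d
v = L / t = 662 / 16280 = 0.04067 m/d
K = v · n / i = 0.04067 × 0.14 / 0.01400 = 0.407 m/d

0.407 m/d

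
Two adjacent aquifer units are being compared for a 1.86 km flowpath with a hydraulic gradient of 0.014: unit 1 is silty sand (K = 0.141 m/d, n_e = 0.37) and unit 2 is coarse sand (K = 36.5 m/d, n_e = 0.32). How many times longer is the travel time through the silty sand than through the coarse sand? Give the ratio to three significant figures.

Unit 1 (silty sand): v = 0.141×0.014/0.37 = 0.005335 m/d, t = 1860/0.005335 = 348600 d
Unit 2 (coarse sand): v = 36.5×0.014/0.32 = 1.597 m/d, t = 1860/1.597 = 1165 d
t(silty sand) / t(coarse sand) = 348600/1165 = 299

299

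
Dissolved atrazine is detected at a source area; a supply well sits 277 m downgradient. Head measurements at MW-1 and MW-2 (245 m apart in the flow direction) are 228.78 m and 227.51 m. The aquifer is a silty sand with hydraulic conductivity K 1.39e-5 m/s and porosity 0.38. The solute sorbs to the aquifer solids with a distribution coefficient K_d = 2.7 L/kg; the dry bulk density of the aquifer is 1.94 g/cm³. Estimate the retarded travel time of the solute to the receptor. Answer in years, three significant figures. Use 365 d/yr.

685 years

Hydraulic gradient i = (228.78 − 227.51) / 245 = 1.27 / 245 = 0.005184
K = 1.39e-5 m/s × 86400 s/d = 1.201 m/d
Specific discharge q = 1.201 × 0.005184 = 0.006225 m/d
Seepage velocity v = q / n = 0.006225 / 0.38 = 0.01638 m/d
Retardation R = 1 + ρ_b·K_d/n = 1 + 1.94×2.7/0.38 = 14.78
Contaminant velocity v_c = v/R = 0.01638/14.78 = 0.001108 m/d
t = L/v_c = 277/0.001108 = 250000 d
   = 250000/365 = 685 yr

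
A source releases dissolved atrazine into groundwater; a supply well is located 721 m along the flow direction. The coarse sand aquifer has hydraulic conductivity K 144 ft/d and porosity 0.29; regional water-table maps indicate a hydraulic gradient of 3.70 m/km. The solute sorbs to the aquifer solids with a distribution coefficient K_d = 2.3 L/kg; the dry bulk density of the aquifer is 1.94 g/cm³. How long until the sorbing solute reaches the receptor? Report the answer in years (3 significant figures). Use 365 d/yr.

57.8 years

K = 144 ft/d × 0.3048 = 43.89 m/d
q = Ki = 43.89 × 0.0037 = 0.1624 m/d
Seepage velocity v = q / n = 0.1624 / 0.29 = 0.5600 m/d
Retardation R = 1 + ρ_b·K_d/n = 1 + 1.94×2.3/0.29 = 16.39
Contaminant velocity v_c = v/R = 0.5600/16.39 = 0.03417 m/d
t = L/v_c = 721/0.03417 = 21100 d
   = 21100/365 = 57.8 yr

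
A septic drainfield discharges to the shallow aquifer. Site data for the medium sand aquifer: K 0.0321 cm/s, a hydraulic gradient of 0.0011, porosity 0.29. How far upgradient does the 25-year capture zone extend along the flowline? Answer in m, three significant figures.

K = 0.0321 cm/s × 864 = 27.73 m/d
q = Ki = 27.73 × 0.0011 = 0.03051 m/d
Seepage velocity v = q / n = 0.03051 / 0.29 = 0.1052 m/d
T = 25 yr × 365 = 9125 d
L = v × T = 0.1052 × 9125 = 959.9 m

960 m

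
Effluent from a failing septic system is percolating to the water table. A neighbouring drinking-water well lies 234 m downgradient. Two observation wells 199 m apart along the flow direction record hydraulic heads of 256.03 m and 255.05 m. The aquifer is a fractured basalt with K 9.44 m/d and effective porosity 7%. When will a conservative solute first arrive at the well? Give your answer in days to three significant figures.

Hydraulic gradient i = (256.03 − 255.05) / 199 = 0.98 / 199 = 0.004925
Darcy flux q = K·i = 9.44 × 0.004925 = 0.04649 m/d
v_s = q/n_e = 0.04649/0.07 = 0.6641 m/d
t = L / v = 234 / 0.6641 = 352.3 d

352 days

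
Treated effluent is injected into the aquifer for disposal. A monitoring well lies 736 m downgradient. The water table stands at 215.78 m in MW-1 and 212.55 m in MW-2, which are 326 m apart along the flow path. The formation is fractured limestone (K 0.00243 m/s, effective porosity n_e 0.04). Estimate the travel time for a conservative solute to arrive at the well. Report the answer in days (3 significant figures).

14.2 days

Hydraulic gradient i = (215.78 − 212.55) / 326 = 3.23 / 326 = 0.009908
K = 0.00243 m/s × 86400 s/d = 210.0 m/d
q = Ki = 210.0 × 0.009908 = 2.080 m/d
v_s = q/n_e = 2.080/0.04 = 52.00 m/d
t = L / v = 736 / 52.00 = 14.15 d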